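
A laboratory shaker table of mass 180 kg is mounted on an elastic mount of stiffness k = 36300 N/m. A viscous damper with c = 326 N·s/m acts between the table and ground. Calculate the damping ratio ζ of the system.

0.0638

ω_n = √(k/m) = √(36300/180) = 14.20 rad/s.
Critical damping c_c = 2√(k·m) = 2√(36300 × 180) = 5112 N·s/m, so ζ = c/c_c = 326/5112 = 0.06377.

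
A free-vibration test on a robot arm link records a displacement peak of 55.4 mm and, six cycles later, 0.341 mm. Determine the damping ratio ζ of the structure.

Logarithmic decrement δ = (1/n)·ln(x₀/x_n) = (1/6)·ln(55.4/0.341) = (1/6)·ln(162.5) = 0.8484.
ζ = δ/√(4π² + δ²) = 0.8484/√(39.48 + 0.720) = 0.8484/6.340 = 0.1338.

0.134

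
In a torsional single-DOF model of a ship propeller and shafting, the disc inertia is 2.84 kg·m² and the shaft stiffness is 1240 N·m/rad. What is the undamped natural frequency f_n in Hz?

ω_n = √(k_t/J) = √(1240/2.84) = √436.6 = 20.90 rad/s.
f_n = ω_n/(2π) = 20.90/6.283 = 3.326 Hz.

3.33 Hz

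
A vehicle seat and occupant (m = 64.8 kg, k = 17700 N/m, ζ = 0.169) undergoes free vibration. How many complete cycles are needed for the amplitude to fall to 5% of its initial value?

3 cycles

Logarithmic decrement δ = 2πζ/√(1 − ζ²) = 2π × 0.1690/√(1 − 0.0286) = 1.077.
x_n/x₀ = e^(−nδ) ≤ 0.05; take ln: n ≥ ln(1/0.05)/δ = 2.996/1.077 = 2.781.
So 3 complete cycles are required.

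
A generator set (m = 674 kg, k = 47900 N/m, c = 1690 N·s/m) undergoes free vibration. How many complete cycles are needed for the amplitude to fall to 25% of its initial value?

2 cycles

ζ = c/(2√(km)) = 1690/(2√(47900 × 674)) = 1690/11360 = 0.1487.
Logarithmic decrement δ = 2πζ/√(1 − ζ²) = 2π × 0.1487/√(1 − 0.0221) = 0.9449.
x_n/x₀ = e^(−nδ) ≤ 0.25; take ln: n ≥ ln(1/0.25)/δ = 1.386/0.9449 = 1.467.
So 2 complete cycles are required.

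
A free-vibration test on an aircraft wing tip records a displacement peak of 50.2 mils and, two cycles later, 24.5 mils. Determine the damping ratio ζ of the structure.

0.0570

Logarithmic decrement δ = (1/n)·ln(x₀/x_n) = (1/2)·ln(50.2/24.5) = (1/2)·ln(2.049) = 0.3587.
ζ = δ/√(4π² + δ²) = 0.3587/√(39.48 + 0.129) = 0.3587/6.293 = 0.05699.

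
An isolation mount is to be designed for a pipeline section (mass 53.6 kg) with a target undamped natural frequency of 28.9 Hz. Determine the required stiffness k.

1770000 N/m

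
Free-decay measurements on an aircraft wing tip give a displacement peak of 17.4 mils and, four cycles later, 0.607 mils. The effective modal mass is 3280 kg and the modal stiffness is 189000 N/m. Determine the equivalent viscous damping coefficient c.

6590 N·s/m

Logarithmic decrement δ = (1/n)·ln(x₀/x_n) = (1/4)·ln(17.4/0.607) = (1/4)·ln(28.67) = 0.8389.
ζ = δ/√(4π² + δ²) = 0.8389/√(39.48 + 0.704) = 0.8389/6.339 = 0.1323.
c = ζ · 2√(km) = 0.1323 × 2√(189000 × 3280) = 0.1323 × 49800 = 6590 N·s/m.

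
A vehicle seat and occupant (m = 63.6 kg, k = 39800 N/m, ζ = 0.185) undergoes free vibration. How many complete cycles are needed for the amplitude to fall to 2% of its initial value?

4 cycles

Logarithmic decrement δ = 2πζ/√(1 − ζ²) = 2π × 0.1850/√(1 − 0.0342) = 1.183.
x_n/x₀ = e^(−nδ) ≤ 0.02; take ln: n ≥ ln(1/0.02)/δ = 3.912/1.183 = 3.307.
So 4 complete cycles are required.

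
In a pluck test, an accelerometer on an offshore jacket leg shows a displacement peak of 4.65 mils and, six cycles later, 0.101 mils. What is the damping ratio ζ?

Logarithmic decrement δ = (1/n)·ln(x₀/x_n) = (1/6)·ln(4.65/0.101) = (1/6)·ln(46.04) = 0.6383.
ζ = δ/√(4π² + δ²) = 0.6383/√(39.48 + 0.407) = 0.6383/6.316 = 0.1011.

0.101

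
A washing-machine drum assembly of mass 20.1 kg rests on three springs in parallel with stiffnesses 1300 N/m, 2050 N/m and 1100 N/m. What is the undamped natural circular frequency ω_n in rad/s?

14.9 rad/s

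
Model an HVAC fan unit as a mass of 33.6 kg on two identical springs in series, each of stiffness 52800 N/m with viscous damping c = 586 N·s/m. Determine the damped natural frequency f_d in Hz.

4.24 Hz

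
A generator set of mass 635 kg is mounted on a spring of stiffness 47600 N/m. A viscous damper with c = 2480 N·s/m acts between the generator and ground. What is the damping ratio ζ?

0.226

ω_n = √(k/m) = √(47600/635) = 8.658 rad/s.
Critical damping c_c = 2√(k·m) = 2√(47600 × 635) = 11000 N·s/m, so ζ = c/c_c = 2480/11000 = 0.2255.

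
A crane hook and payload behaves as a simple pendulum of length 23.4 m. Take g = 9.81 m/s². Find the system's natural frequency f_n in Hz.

0.103 Hz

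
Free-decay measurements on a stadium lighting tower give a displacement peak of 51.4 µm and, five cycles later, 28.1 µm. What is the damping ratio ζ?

0.0192

Logarithmic decrement δ = (1/n)·ln(x₀/x_n) = (1/5)·ln(51.4/28.1) = (1/5)·ln(1.829) = 0.1208.
ζ = δ/√(4π² + δ²) = 0.1208/√(39.48 + 0.0146) = 0.1208/6.284 = 0.01922.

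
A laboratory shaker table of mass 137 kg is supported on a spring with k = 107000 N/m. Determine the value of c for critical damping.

c_c = 2√(k·m) = 2√(107000 × 137) = 2 × 3829 = 7657 N·s/m.

7660 N·s/m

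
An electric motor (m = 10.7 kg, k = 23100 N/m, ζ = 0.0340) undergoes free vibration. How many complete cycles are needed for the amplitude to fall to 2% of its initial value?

Logarithmic decrement δ = 2πζ/√(1 − ζ²) = 2π × 0.03400/√(1 − 0.00116) = 0.2138.
x_n/x₀ = e^(−nδ) ≤ 0.02; take ln: n ≥ ln(1/0.02)/δ = 3.912/0.2138 = 18.30.
So 19 complete cycles are required.

19 cycles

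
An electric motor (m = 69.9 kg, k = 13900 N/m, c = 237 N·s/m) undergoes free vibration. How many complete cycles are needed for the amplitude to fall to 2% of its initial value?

6 cycles

ζ = c/(2√(km)) = 237/(2√(13900 × 69.9)) = 237/1971 = 0.1202.
Logarithmic decrement δ = 2πζ/√(1 − ζ²) = 2π × 0.1202/√(1 − 0.0145) = 0.7609.
x_n/x₀ = e^(−nδ) ≤ 0.02; take ln: n ≥ ln(1/0.02)/δ = 3.912/0.7609 = 5.141.
So 6 complete cycles are required.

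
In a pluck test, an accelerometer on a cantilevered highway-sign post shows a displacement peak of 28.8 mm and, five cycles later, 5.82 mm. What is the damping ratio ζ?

Logarithmic decrement δ = (1/n)·ln(x₀/x_n) = (1/5)·ln(28.8/5.82) = (1/5)·ln(4.948) = 0.3198.
ζ = δ/√(4π² + δ²) = 0.3198/√(39.48 + 0.102) = 0.3198/6.291 = 0.05083.

0.0508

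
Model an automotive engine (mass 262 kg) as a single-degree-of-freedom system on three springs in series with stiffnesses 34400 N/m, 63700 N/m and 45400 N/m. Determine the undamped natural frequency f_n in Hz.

Series springs: 1/k_eq = 1/34400 + 1/63700 + 1/45400 = 6.679×10^-5, so k_eq = 14970 N/m.
ω_n = √(k_eq/m) = √(14970/262) = √57.14 = 7.559 rad/s.
f_n = ω_n/(2π) = 7.559/6.283 = 1.203 Hz.

1.20 Hz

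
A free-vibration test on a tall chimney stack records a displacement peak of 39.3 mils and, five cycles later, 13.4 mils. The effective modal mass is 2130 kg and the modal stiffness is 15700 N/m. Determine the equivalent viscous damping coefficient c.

396 N·s/m

Logarithmic decrement δ = (1/n)·ln(x₀/x_n) = (1/5)·ln(39.3/13.4) = (1/5)·ln(2.933) = 0.2152.
ζ = δ/√(4π² + δ²) = 0.2152/√(39.48 + 0.0463) = 0.2152/6.287 = 0.03423.
c = ζ · 2√(km) = 0.03423 × 2√(15700 × 2130) = 0.03423 × 11570 = 395.9 N·s/m.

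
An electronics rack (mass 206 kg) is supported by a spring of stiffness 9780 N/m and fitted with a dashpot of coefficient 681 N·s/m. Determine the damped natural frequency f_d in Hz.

ω_n = √(k/m) = √(9780/206) = 6.890 rad/s.
Critical damping c_c = 2√(k·m) = 2√(9780 × 206) = 2839 N·s/m, so ζ = c/c_c = 681/2839 = 0.2399.
ω_d = ω_n√(1 − ζ²) = 6.890 × √(1 − 0.0575) = 6.689 rad/s.
f_d = ω_d/(2π) = 1.065 Hz.

1.06 Hz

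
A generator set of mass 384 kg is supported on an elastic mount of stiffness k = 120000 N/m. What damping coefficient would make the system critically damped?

c_c = 2√(k·m) = 2√(120000 × 384) = 2 × 6788 = 13580 N·s/m.

13600 N·s/m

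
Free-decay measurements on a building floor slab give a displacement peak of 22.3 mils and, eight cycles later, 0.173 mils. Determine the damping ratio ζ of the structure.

0.0962

Logarithmic decrement δ = (1/n)·ln(x₀/x_n) = (1/8)·ln(22.3/0.173) = (1/8)·ln(128.9) = 0.6074.
ζ = δ/√(4π² + δ²) = 0.6074/√(39.48 + 0.369) = 0.6074/6.312 = 0.09622.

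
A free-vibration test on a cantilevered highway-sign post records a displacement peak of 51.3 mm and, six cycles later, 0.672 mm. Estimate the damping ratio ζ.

0.114

Logarithmic decrement δ = (1/n)·ln(x₀/x_n) = (1/6)·ln(51.3/0.672) = (1/6)·ln(76.34) = 0.7225.
ζ = δ/√(4π² + δ²) = 0.7225/√(39.48 + 0.522) = 0.7225/6.325 = 0.1142.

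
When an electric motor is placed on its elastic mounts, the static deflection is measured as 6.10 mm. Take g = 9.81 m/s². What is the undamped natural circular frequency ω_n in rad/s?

40.1 rad/s

ω_n = √(g/δ_st) = √(9.81/0.00610) = √1608 = 40.10 rad/s.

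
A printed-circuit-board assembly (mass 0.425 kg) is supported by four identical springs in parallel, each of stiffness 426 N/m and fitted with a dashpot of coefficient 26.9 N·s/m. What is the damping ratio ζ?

Parallel springs add: k_eq = 4 × 426 = 1704 N/m.
ω_n = √(k_eq/m) = √(1704/0.425) = 63.32 rad/s.
Critical damping c_c = 2√(k_eq·m) = 2√(1704 × 0.425) = 53.82 N·s/m, so ζ = c/c_c = 26.9/53.82 = 0.4998.

0.500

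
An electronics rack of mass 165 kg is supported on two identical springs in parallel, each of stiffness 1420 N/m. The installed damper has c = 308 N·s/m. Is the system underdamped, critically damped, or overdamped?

underdamped

Parallel springs add: k_eq = 2 × 1420 = 2840 N/m.
c_c = 2√(k_eq·m) = 1369 N·s/m; ζ = c/c_c = 308/1369 = 0.225.
Since ζ < 1 the system is underdamped.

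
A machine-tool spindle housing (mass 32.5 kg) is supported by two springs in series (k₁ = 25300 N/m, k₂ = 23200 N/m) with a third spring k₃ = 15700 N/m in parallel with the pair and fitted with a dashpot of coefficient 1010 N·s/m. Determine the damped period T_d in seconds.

0.254 s

Series pair: k_s = k₁k₂/(k₁+k₂) = (25300)(23200)/(25300 + 23200) = 12100 N/m. In parallel with k₃: k_eq = 12100 + 15700 = 27800 N/m.
ω_n = √(k_eq/m) = √(27800/32.5) = 29.25 rad/s.
Critical damping c_c = 2√(k_eq·m) = 2√(27800 × 32.5) = 1901 N·s/m, so ζ = c/c_c = 1010/1901 = 0.5313.
ω_d = ω_n√(1 − ζ²) = 29.25 × √(1 − 0.282) = 24.78 rad/s.
T_d = 2π/ω_d = 0.2536 s.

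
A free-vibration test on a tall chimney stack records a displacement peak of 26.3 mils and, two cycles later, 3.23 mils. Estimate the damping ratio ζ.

0.165

Logarithmic decrement δ = (1/n)·ln(x₀/x_n) = (1/2)·ln(26.3/3.23) = (1/2)·ln(8.142) = 1.049.
ζ = δ/√(4π² + δ²) = 1.049/√(39.48 + 1.10) = 1.049/6.370 = 0.1646.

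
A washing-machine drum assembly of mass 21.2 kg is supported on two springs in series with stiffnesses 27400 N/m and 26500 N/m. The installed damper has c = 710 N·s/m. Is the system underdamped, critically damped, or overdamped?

Series springs: 1/k_eq = 1/27400 + 1/26500 = 7.423×10^-5, so k_eq = 13470 N/m.
c_c = 2√(k_eq·m) = 1069 N·s/m; ζ = c/c_c = 710/1069 = 0.664.
Since ζ < 1 the system is underdamped.

underdamped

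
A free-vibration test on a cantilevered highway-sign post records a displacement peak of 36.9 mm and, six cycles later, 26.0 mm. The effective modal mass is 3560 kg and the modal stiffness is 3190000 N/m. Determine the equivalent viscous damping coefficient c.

1980 N·s/m

Logarithmic decrement δ = (1/n)·ln(x₀/x_n) = (1/6)·ln(36.9/26.0) = (1/6)·ln(1.419) = 0.05835.
ζ = δ/√(4π² + δ²) = 0.05835/√(39.48 + 0.00341) = 0.05835/6.283 = 0.009287.
c = ζ · 2√(km) = 0.009287 × 2√(3190000 × 3560) = 0.009287 × 213100 = 1979 N·s/m.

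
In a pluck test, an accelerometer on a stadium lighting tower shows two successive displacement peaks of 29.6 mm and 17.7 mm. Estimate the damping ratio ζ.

0.0816

Logarithmic decrement δ = (1/n)·ln(x₀/x_n) = (1/1)·ln(29.6/17.7) = (1/1)·ln(1.672) = 0.5142.
ζ = δ/√(4π² + δ²) = 0.5142/√(39.48 + 0.264) = 0.5142/6.304 = 0.08157.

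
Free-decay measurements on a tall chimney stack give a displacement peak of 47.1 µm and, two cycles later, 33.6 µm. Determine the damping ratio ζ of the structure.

0.0269

Logarithmic decrement δ = (1/n)·ln(x₀/x_n) = (1/2)·ln(47.1/33.6) = (1/2)·ln(1.402) = 0.1689.
ζ = δ/√(4π² + δ²) = 0.1689/√(39.48 + 0.0285) = 0.1689/6.285 = 0.02687.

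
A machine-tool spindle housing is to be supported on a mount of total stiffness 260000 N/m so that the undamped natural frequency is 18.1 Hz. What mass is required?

20.1 kg

ω_n = 2πf_n = 2π × 18.1 = 113.7 rad/s.
m = k/ω_n² = 260000/113.7² = 260000/12930 = 20.10 kg.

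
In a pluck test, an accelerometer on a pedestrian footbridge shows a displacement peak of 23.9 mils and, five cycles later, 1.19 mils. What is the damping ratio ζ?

Logarithmic decrement δ = (1/n)·ln(x₀/x_n) = (1/5)·ln(23.9/1.19) = (1/5)·ln(20.08) = 0.6000.
ζ = δ/√(4π² + δ²) = 0.6000/√(39.48 + 0.360) = 0.6000/6.312 = 0.09506.

0.0951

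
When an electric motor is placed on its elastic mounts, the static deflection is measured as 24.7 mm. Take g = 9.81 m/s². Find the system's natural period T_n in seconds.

0.315 s

ω_n = √(g/δ_st) = √(9.81/0.0247) = √397.2 = 19.93 rad/s.
T_n = 2π/ω_n = 6.283/19.93 = 0.3153 s.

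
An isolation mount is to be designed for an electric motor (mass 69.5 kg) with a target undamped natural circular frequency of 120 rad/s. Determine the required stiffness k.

1000000 N/m

k = m·ω_n² = 69.5 × 120.0² = 69.5 × 14400 = 1001000 N/m.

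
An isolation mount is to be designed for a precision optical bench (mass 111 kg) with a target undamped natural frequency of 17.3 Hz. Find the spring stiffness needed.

ω_n = 2πf_n = 2π × 17.3 = 108.7 rad/s.
k = m·ω_n² = 111 × 108.7² = 111 × 11820 = 1312000 N/m.

1310000 N/m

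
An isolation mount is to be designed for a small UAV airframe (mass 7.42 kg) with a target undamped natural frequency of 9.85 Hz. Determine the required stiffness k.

ω_n = 2πf_n = 2π × 9.85 = 61.89 rad/s.
k = m·ω_n² = 7.42 × 61.89² = 7.42 × 3830 = 28420 N/m.

28400 N/m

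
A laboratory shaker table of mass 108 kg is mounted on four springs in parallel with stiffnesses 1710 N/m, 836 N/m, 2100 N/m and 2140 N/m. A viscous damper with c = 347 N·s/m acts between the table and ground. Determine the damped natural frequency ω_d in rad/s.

7.76 rad/s

Parallel springs add: k_eq = 1710 + 836 + 2100 + 2140 = 6786 N/m.
ω_n = √(k_eq/m) = √(6786/108) = 7.927 rad/s.
Critical damping c_c = 2√(k_eq·m) = 2√(6786 × 108) = 1712 N·s/m, so ζ = c/c_c = 347/1712 = 0.2027.
ω_d = ω_n√(1 − ζ²) = 7.927 × √(1 − 0.0411) = 7.762 rad/s.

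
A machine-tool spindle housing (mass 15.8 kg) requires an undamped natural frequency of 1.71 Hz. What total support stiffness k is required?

ω_n = 2πf_n = 2π × 1.71 = 10.74 rad/s.
k = m·ω_n² = 15.8 × 10.74² = 15.8 × 115.4 = 1824 N/m.

1820 N/m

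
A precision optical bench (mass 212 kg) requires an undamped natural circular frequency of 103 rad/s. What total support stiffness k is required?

k = m·ω_n² = 212 × 103.0² = 212 × 10610 = 2249000 N/m.

2250000 N/m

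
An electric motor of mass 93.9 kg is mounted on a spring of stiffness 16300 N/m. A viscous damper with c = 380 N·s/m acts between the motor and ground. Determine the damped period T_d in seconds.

ω_n = √(k/m) = √(16300/93.9) = 13.18 rad/s.
Critical damping c_c = 2√(k·m) = 2√(16300 × 93.9) = 2474 N·s/m, so ζ = c/c_c = 380/2474 = 0.1536.
ω_d = ω_n√(1 − ζ²) = 13.18 × √(1 − 0.0236) = 13.02 rad/s.
T_d = 2π/ω_d = 0.4826 s.

0.483 s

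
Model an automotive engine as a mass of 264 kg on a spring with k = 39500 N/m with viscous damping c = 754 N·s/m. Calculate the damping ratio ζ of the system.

0.117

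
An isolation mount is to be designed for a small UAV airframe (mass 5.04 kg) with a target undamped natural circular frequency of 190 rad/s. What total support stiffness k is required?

k = m·ω_n² = 5.04 × 190.0² = 5.04 × 36100 = 181900 N/m.

182000 N/m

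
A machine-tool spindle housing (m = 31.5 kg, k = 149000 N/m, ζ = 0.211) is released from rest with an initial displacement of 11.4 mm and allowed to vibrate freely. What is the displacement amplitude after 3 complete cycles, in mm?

Logarithmic decrement δ = 2πζ/√(1 − ζ²) = 2π × 0.2110/√(1 − 0.0445) = 1.356.
After n cycles, x_n/x₀ = e^(−nδ), so x_3 = 11.4 × e^(−3 × 1.356) = 11.4 × 0.01710 = 0.1949 mm.

0.195 mm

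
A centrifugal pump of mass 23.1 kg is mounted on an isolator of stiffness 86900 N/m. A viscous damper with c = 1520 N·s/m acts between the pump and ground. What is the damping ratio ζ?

0.536

ω_n = √(k/m) = √(86900/23.1) = 61.33 rad/s.
Critical damping c_c = 2√(k·m) = 2√(86900 × 23.1) = 2834 N·s/m, so ζ = c/c_c = 1520/2834 = 0.5364.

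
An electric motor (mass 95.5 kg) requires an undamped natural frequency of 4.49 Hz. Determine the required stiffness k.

ω_n = 2πf_n = 2π × 4.49 = 28.21 rad/s.
k = m·ω_n² = 95.5 × 28.21² = 95.5 × 795.9 = 76010 N/m.

76000 N/m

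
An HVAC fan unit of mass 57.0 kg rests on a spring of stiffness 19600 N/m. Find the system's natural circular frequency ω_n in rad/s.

18.5 rad/s

ω_n = √(k/m) = √(19600/57.0) = √343.9 = 18.54 rad/s.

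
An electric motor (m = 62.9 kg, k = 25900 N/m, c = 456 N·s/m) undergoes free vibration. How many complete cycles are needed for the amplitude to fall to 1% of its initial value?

ζ = c/(2√(km)) = 456/(2√(25900 × 62.9)) = 456/2553 = 0.1786.
Logarithmic decrement δ = 2πζ/√(1 − ζ²) = 2π × 0.1786/√(1 − 0.0319) = 1.141.
x_n/x₀ = e^(−nδ) ≤ 0.01; take ln: n ≥ ln(1/0.01)/δ = 4.605/1.141 = 4.037.
So 5 complete cycles are required.

5 cycles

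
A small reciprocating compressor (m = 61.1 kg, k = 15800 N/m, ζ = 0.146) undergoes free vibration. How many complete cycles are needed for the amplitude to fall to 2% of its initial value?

Logarithmic decrement δ = 2πζ/√(1 − ζ²) = 2π × 0.1460/√(1 − 0.0213) = 0.9273.
x_n/x₀ = e^(−nδ) ≤ 0.02; take ln: n ≥ ln(1/0.02)/δ = 3.912/0.9273 = 4.219.
So 5 complete cycles are required.

5 cycles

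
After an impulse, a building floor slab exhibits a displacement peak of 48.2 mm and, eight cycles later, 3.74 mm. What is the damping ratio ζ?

0.0508

Logarithmic decrement δ = (1/n)·ln(x₀/x_n) = (1/8)·ln(48.2/3.74) = (1/8)·ln(12.89) = 0.3195.
ζ = δ/√(4π² + δ²) = 0.3195/√(39.48 + 0.102) = 0.3195/6.291 = 0.05079.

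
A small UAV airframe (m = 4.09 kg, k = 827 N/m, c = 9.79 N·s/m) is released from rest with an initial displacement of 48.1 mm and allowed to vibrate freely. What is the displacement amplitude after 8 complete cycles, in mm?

0.689 mm

ζ = c/(2√(km)) = 9.79/(2√(827 × 4.09)) = 9.79/116.3 = 0.08417.
Logarithmic decrement δ = 2πζ/√(1 − ζ²) = 2π × 0.08417/√(1 − 0.00708) = 0.5307.
After n cycles, x_n/x₀ = e^(−nδ), so x_8 = 48.1 × e^(−8 × 0.5307) = 48.1 × 0.01433 = 0.6890 mm.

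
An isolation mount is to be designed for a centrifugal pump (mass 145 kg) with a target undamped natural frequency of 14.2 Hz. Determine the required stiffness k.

1150000 N/m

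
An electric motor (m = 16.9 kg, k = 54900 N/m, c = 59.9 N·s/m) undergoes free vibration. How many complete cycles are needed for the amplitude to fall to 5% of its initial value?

16 cycles

ζ = c/(2√(km)) = 59.9/(2√(54900 × 16.9)) = 59.9/1926 = 0.03109.
Logarithmic decrement δ = 2πζ/√(1 − ζ²) = 2π × 0.03109/√(1 − 0.000967) = 0.1955.
x_n/x₀ = e^(−nδ) ≤ 0.05; take ln: n ≥ ln(1/0.05)/δ = 2.996/0.1955 = 15.33.
So 16 complete cycles are required.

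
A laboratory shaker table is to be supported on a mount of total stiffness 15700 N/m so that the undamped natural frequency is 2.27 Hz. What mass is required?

77.2 kg

ω_n = 2πf_n = 2π × 2.27 = 14.26 rad/s.
m = k/ω_n² = 15700/14.26² = 15700/203.4 = 77.18 kg.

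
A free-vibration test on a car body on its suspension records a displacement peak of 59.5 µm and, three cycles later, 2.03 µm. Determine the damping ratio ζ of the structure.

Logarithmic decrement δ = (1/n)·ln(x₀/x_n) = (1/3)·ln(59.5/2.03) = (1/3)·ln(29.31) = 1.126.
ζ = δ/√(4π² + δ²) = 1.126/√(39.48 + 1.27) = 1.126/6.383 = 0.1764.

0.176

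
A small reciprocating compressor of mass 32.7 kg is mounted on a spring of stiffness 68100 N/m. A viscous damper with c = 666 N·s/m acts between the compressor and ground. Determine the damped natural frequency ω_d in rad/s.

44.5 rad/s

ω_n = √(k/m) = √(68100/32.7) = 45.64 rad/s.
Critical damping c_c = 2√(k·m) = 2√(68100 × 32.7) = 2985 N·s/m, so ζ = c/c_c = 666/2985 = 0.2231.
ω_d = ω_n√(1 − ζ²) = 45.64 × √(1 − 0.0498) = 44.48 rad/s.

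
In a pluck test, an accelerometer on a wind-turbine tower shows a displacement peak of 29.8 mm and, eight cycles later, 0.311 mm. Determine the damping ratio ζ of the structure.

Logarithmic decrement δ = (1/n)·ln(x₀/x_n) = (1/8)·ln(29.8/0.311) = (1/8)·ln(95.82) = 0.5703.
ζ = δ/√(4π² + δ²) = 0.5703/√(39.48 + 0.325) = 0.5703/6.309 = 0.09040.

0.0904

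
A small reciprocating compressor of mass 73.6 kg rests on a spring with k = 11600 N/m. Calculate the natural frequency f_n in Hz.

ω_n = √(k/m) = √(11600/73.6) = √157.6 = 12.55 rad/s.
f_n = ω_n/(2π) = 12.55/6.283 = 1.998 Hz.

2.00 Hz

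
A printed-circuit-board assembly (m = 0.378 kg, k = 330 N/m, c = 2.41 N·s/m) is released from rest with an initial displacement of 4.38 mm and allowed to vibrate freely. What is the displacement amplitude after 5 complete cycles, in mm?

ζ = c/(2√(km)) = 2.41/(2√(330 × 0.378)) = 2.41/22.34 = 0.1079.
Logarithmic decrement δ = 2πζ/√(1 − ζ²) = 2π × 0.1079/√(1 − 0.0116) = 0.6819.
After n cycles, x_n/x₀ = e^(−nδ), so x_5 = 4.38 × e^(−5 × 0.6819) = 4.38 × 0.03306 = 0.1448 mm.

0.145 mm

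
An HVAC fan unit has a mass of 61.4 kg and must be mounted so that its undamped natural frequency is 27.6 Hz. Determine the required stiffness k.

1850000 N/m

ω_n = 2πf_n = 2π × 27.6 = 173.4 rad/s.
k = m·ω_n² = 61.4 × 173.4² = 61.4 × 30070 = 1846000 N/m.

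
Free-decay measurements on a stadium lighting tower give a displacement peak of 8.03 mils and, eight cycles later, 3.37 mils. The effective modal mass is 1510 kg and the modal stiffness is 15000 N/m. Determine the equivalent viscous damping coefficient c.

164 N·s/m

Logarithmic decrement δ = (1/n)·ln(x₀/x_n) = (1/8)·ln(8.03/3.37) = (1/8)·ln(2.383) = 0.1085.
ζ = δ/√(4π² + δ²) = 0.1085/√(39.48 + 0.0118) = 0.1085/6.284 = 0.01727.
c = ζ · 2√(km) = 0.01727 × 2√(15000 × 1510) = 0.01727 × 9518 = 164.4 N·s/m.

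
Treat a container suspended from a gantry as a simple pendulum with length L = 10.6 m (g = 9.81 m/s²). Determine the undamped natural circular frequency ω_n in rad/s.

For a simple pendulum ω_n = √(g/L) = √(9.81/10.6) = √0.9255 = 0.9620 rad/s.

0.962 rad/s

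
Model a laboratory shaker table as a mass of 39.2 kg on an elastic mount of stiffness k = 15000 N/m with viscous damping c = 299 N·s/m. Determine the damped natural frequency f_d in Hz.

3.05 Hz

ω_n = √(k/m) = √(15000/39.2) = 19.56 rad/s.
Critical damping c_c = 2√(k·m) = 2√(15000 × 39.2) = 1534 N·s/m, so ζ = c/c_c = 299/1534 = 0.1950.
ω_d = ω_n√(1 − ζ²) = 19.56 × √(1 − 0.0380) = 19.19 rad/s.
f_d = ω_d/(2π) = 3.054 Hz.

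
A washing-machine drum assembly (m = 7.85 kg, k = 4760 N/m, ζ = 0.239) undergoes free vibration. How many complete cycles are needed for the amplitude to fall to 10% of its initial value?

2 cycles

Logarithmic decrement δ = 2πζ/√(1 − ζ²) = 2π × 0.2390/√(1 − 0.0571) = 1.546.
x_n/x₀ = e^(−nδ) ≤ 0.1; take ln: n ≥ ln(1/0.1)/δ = 2.303/1.546 = 1.489.
So 2 complete cycles are required.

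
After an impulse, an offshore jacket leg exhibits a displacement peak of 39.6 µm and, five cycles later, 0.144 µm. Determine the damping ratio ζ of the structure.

Logarithmic decrement δ = (1/n)·ln(x₀/x_n) = (1/5)·ln(39.6/0.144) = (1/5)·ln(275.0) = 1.123.
ζ = δ/√(4π² + δ²) = 1.123/√(39.48 + 1.26) = 1.123/6.383 = 0.1760.

0.176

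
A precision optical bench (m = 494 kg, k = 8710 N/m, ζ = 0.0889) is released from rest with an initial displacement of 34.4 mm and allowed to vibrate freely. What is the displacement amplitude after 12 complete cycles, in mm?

Logarithmic decrement δ = 2πζ/√(1 − ζ²) = 2π × 0.08890/√(1 − 0.00790) = 0.5608.
After n cycles, x_n/x₀ = e^(−nδ), so x_12 = 34.4 × e^(−12 × 0.5608) = 34.4 × 0.001195 = 0.04111 mm.

0.0411 mm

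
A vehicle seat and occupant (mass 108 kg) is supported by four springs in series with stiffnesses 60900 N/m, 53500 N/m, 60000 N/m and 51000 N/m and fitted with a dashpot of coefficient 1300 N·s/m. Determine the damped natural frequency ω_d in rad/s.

9.67 rad/s

Series springs: 1/k_eq = 1/60900 + 1/53500 + 1/60000 + 1/51000 = 7.139×10^-5, so k_eq = 14010 N/m.
ω_n = √(k_eq/m) = √(14010/108) = 11.39 rad/s.
Critical damping c_c = 2√(k_eq·m) = 2√(14010 × 108) = 2460 N·s/m, so ζ = c/c_c = 1300/2460 = 0.5285.
ω_d = ω_n√(1 − ζ²) = 11.39 × √(1 − 0.279) = 9.669 rad/s.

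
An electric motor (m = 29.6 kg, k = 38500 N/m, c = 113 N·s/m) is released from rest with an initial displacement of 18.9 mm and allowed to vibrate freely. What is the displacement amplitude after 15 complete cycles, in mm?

0.128 mm

ζ = c/(2√(km)) = 113/(2√(38500 × 29.6)) = 113/2135 = 0.05293.
Logarithmic decrement δ = 2πζ/√(1 − ζ²) = 2π × 0.05293/√(1 − 0.00280) = 0.3330.
After n cycles, x_n/x₀ = e^(−nδ), so x_15 = 18.9 × e^(−15 × 0.3330) = 18.9 × 0.006770 = 0.1280 mm.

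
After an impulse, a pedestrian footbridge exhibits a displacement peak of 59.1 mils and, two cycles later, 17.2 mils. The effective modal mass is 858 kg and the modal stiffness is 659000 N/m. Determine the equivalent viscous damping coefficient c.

Logarithmic decrement δ = (1/n)·ln(x₀/x_n) = (1/2)·ln(59.1/17.2) = (1/2)·ln(3.436) = 0.6172.
ζ = δ/√(4π² + δ²) = 0.6172/√(39.48 + 0.381) = 0.6172/6.313 = 0.09775.
c = ζ · 2√(km) = 0.09775 × 2√(659000 × 858) = 0.09775 × 47560 = 4649 N·s/m.

4650 N·s/m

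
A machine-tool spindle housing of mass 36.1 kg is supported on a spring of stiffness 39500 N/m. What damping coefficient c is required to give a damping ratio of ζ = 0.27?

c_c = 2√(k·m) = 2√(39500 × 36.1) = 2388 N·s/m.
c = ζ·c_c = 0.27 × 2388 = 644.8 N·s/m.

645 N·s/m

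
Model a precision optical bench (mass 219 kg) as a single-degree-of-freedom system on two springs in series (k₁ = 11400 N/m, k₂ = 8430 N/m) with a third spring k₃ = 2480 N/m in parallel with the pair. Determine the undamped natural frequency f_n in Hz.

Series pair: k_s = k₁k₂/(k₁+k₂) = (11400)(8430)/(11400 + 8430) = 4846 N/m. In parallel with k₃: k_eq = 4846 + 2480 = 7326 N/m.
ω_n = √(k_eq/m) = √(7326/219) = √33.45 = 5.784 rad/s.
f_n = ω_n/(2π) = 5.784/6.283 = 0.9205 Hz.

0.921 Hz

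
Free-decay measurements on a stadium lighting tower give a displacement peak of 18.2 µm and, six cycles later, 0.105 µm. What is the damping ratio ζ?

Logarithmic decrement δ = (1/n)·ln(x₀/x_n) = (1/6)·ln(18.2/0.105) = (1/6)·ln(173.3) = 0.8592.
ζ = δ/√(4π² + δ²) = 0.8592/√(39.48 + 0.738) = 0.8592/6.342 = 0.1355.

0.135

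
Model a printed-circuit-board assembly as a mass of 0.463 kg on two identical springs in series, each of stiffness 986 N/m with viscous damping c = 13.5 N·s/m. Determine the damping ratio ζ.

0.447

Series springs: 1/k_eq = 2/986, so k_eq = 986/2 = 493.0 N/m.
ω_n = √(k_eq/m) = √(493.0/0.463) = 32.63 rad/s.
Critical damping c_c = 2√(k_eq·m) = 2√(493.0 × 0.463) = 30.22 N·s/m, so ζ = c/c_c = 13.5/30.22 = 0.4468.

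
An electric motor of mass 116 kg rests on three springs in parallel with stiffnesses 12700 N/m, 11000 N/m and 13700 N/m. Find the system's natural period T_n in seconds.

0.350 s

Parallel springs add: k_eq = 12700 + 11000 + 13700 = 37400 N/m.
ω_n = √(k_eq/m) = √(37400/116) = √322.4 = 17.96 rad/s.
T_n = 2π/ω_n = 6.283/17.96 = 0.3499 s.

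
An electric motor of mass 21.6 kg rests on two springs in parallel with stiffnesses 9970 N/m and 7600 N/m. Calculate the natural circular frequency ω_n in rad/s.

Parallel springs add: k_eq = 9970 + 7600 = 17570 N/m.
ω_n = √(k_eq/m) = √(17570/21.6) = √813.4 = 28.52 rad/s.

28.5 rad/s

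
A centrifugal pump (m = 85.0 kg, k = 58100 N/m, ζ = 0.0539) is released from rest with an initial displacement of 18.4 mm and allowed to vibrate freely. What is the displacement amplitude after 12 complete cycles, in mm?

Logarithmic decrement δ = 2πζ/√(1 − ζ²) = 2π × 0.05390/√(1 − 0.00291) = 0.3392.
After n cycles, x_n/x₀ = e^(−nδ), so x_12 = 18.4 × e^(−12 × 0.3392) = 18.4 × 0.01708 = 0.3143 mm.

0.314 mm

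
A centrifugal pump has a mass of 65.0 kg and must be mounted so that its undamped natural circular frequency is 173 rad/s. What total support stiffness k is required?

1950000 N/m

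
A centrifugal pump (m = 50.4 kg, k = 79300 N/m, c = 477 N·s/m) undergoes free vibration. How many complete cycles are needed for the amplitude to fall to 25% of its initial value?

ζ = c/(2√(km)) = 477/(2√(79300 × 50.4)) = 477/3998 = 0.1193.
Logarithmic decrement δ = 2πζ/√(1 − ζ²) = 2π × 0.1193/√(1 − 0.0142) = 0.7550.
x_n/x₀ = e^(−nδ) ≤ 0.25; take ln: n ≥ ln(1/0.25)/δ = 1.386/0.7550 = 1.836.
So 2 complete cycles are required.

2 cycles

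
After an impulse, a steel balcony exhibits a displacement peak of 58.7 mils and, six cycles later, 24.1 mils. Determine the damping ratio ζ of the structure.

Logarithmic decrement δ = (1/n)·ln(x₀/x_n) = (1/6)·ln(58.7/24.1) = (1/6)·ln(2.436) = 0.1484.
ζ = δ/√(4π² + δ²) = 0.1484/√(39.48 + 0.0220) = 0.1484/6.285 = 0.02361.

0.0236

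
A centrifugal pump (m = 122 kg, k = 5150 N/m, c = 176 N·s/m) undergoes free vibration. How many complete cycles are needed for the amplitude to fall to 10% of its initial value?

4 cycles

ζ = c/(2√(km)) = 176/(2√(5150 × 122)) = 176/1585 = 0.1110.
Logarithmic decrement δ = 2πζ/√(1 − ζ²) = 2π × 0.1110/√(1 − 0.0123) = 0.7019.
x_n/x₀ = e^(−nδ) ≤ 0.1; take ln: n ≥ ln(1/0.1)/δ = 2.303/0.7019 = 3.281.
So 4 complete cycles are required.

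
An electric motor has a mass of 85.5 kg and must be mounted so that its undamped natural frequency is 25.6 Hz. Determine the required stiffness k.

2210000 N/m

ω_n = 2πf_n = 2π × 25.6 = 160.8 rad/s.
k = m·ω_n² = 85.5 × 160.8² = 85.5 × 25870 = 2212000 N/m.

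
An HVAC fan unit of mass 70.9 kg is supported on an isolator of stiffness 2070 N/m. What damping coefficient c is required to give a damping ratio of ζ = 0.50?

383 N·s/m

c_c = 2√(k·m) = 2√(2070 × 70.9) = 766.2 N·s/m.
c = ζ·c_c = 0.50 × 766.2 = 383.1 N·s/m.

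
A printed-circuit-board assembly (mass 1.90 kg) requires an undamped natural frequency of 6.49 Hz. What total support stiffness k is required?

ω_n = 2πf_n = 2π × 6.49 = 40.78 rad/s.
k = m·ω_n² = 1.90 × 40.78² = 1.90 × 1663 = 3159 N/m.

3160 N/m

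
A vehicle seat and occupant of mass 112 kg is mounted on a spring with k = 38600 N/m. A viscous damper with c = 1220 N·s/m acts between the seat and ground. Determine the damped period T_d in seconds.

0.354 s

ω_n = √(k/m) = √(38600/112) = 18.56 rad/s.
Critical damping c_c = 2√(k·m) = 2√(38600 × 112) = 4158 N·s/m, so ζ = c/c_c = 1220/4158 = 0.2934.
ω_d = ω_n√(1 − ζ²) = 18.56 × √(1 − 0.0861) = 17.75 rad/s.
T_d = 2π/ω_d = 0.3540 s.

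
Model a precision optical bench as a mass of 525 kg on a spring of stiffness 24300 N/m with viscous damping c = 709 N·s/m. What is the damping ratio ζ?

0.0993

ω_n = √(k/m) = √(24300/525) = 6.803 rad/s.
Critical damping c_c = 2√(k·m) = 2√(24300 × 525) = 7144 N·s/m, so ζ = c/c_c = 709/7144 = 0.09925.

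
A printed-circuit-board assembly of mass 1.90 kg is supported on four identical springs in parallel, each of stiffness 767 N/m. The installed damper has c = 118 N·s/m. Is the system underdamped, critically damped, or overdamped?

underdamped

Parallel springs add: k_eq = 4 × 767 = 3068 N/m.
c_c = 2√(k_eq·m) = 152.7 N·s/m; ζ = c/c_c = 118/152.7 = 0.773.
Since ζ < 1 the system is underdamped.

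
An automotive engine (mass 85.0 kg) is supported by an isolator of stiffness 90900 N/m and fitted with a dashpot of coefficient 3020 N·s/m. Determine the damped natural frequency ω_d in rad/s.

27.5 rad/s

ω_n = √(k/m) = √(90900/85.0) = 32.70 rad/s.
Critical damping c_c = 2√(k·m) = 2√(90900 × 85.0) = 5559 N·s/m, so ζ = c/c_c = 3020/5559 = 0.5432.
ω_d = ω_n√(1 − ζ²) = 32.70 × √(1 − 0.295) = 27.46 rad/s.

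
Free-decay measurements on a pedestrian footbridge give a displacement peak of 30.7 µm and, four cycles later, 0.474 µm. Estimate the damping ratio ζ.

0.164

Logarithmic decrement δ = (1/n)·ln(x₀/x_n) = (1/4)·ln(30.7/0.474) = (1/4)·ln(64.77) = 1.043.
ζ = δ/√(4π² + δ²) = 1.043/√(39.48 + 1.09) = 1.043/6.369 = 0.1637.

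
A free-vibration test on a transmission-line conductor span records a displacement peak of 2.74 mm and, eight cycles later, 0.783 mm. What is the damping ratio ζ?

Logarithmic decrement δ = (1/n)·ln(x₀/x_n) = (1/8)·ln(2.74/0.783) = (1/8)·ln(3.499) = 0.1566.
ζ = δ/√(4π² + δ²) = 0.1566/√(39.48 + 0.0245) = 0.1566/6.285 = 0.02491.

0.0249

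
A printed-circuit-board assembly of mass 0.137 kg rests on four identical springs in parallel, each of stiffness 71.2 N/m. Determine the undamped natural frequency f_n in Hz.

Parallel springs add: k_eq = 4 × 71.2 = 284.8 N/m.
ω_n = √(k_eq/m) = √(284.8/0.137) = √2079 = 45.59 rad/s.
f_n = ω_n/(2π) = 45.59/6.283 = 7.257 Hz.

7.26 Hz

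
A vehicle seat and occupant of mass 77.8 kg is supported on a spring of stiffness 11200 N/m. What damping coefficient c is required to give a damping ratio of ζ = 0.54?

c_c = 2√(k·m) = 2√(11200 × 77.8) = 1867 N·s/m.
c = ζ·c_c = 0.54 × 1867 = 1008 N·s/m.

1010 N·s/m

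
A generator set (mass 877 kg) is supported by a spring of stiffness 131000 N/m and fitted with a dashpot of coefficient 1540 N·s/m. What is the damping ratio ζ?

0.0718

ω_n = √(k/m) = √(131000/877) = 12.22 rad/s.
Critical damping c_c = 2√(k·m) = 2√(131000 × 877) = 21440 N·s/m, so ζ = c/c_c = 1540/21440 = 0.07184.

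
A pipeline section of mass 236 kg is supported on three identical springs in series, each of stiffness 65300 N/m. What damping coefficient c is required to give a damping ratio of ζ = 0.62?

2810 N·s/m

Series springs: 1/k_eq = 3/65300, so k_eq = 65300/3 = 21770 N/m.
c_c = 2√(k_eq·m) = 2√(21770 × 236) = 4533 N·s/m.
c = ζ·c_c = 0.62 × 4533 = 2810 N·s/m.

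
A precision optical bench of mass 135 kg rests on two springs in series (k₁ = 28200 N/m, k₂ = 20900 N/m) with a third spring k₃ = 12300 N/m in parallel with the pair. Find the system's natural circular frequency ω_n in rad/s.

Series pair: k_s = k₁k₂/(k₁+k₂) = (28200)(20900)/(28200 + 20900) = 12000 N/m. In parallel with k₃: k_eq = 12000 + 12300 = 24300 N/m.
ω_n = √(k_eq/m) = √(24300/135) = √180.0 = 13.42 rad/s.

13.4 rad/s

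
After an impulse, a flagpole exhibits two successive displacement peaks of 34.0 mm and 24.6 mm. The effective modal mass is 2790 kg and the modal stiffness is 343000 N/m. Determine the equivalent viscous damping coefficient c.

3180 N·s/m

Logarithmic decrement δ = (1/n)·ln(x₀/x_n) = (1/1)·ln(34.0/24.6) = (1/1)·ln(1.382) = 0.3236.
ζ = δ/√(4π² + δ²) = 0.3236/√(39.48 + 0.105) = 0.3236/6.292 = 0.05144.
c = ζ · 2√(km) = 0.05144 × 2√(343000 × 2790) = 0.05144 × 61870 = 3182 N·s/m.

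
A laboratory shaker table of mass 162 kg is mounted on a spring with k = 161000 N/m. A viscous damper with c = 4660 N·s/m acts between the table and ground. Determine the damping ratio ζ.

0.456

ω_n = √(k/m) = √(161000/162) = 31.53 rad/s.
Critical damping c_c = 2√(k·m) = 2√(161000 × 162) = 10210 N·s/m, so ζ = c/c_c = 4660/10210 = 0.4562.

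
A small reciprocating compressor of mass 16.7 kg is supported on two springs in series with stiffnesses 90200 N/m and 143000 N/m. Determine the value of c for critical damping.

Series springs: 1/k_eq = 1/90200 + 1/143000 = 1.808×10^-5, so k_eq = 55310 N/m.
c_c = 2√(k_eq·m) = 2√(55310 × 16.7) = 2 × 961.1 = 1922 N·s/m.

1920 N·s/m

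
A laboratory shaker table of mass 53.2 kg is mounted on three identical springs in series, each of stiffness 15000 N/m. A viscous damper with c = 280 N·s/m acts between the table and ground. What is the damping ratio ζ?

0.271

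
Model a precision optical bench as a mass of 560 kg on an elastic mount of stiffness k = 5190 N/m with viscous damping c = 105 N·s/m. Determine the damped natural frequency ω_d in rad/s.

3.04 rad/s

ω_n = √(k/m) = √(5190/560) = 3.044 rad/s.
Critical damping c_c = 2√(k·m) = 2√(5190 × 560) = 3410 N·s/m, so ζ = c/c_c = 105/3410 = 0.03080.
ω_d = ω_n√(1 − ζ²) = 3.044 × √(1 − 0.000948) = 3.043 rad/s.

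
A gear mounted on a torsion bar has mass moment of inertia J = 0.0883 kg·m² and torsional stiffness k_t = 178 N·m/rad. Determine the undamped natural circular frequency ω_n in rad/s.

44.9 rad/s

ω_n = √(k_t/J) = √(178/0.0883) = √2016 = 44.90 rad/s.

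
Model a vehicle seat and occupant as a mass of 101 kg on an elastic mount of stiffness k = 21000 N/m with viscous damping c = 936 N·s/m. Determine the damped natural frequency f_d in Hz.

ω_n = √(k/m) = √(21000/101) = 14.42 rad/s.
Critical damping c_c = 2√(k·m) = 2√(21000 × 101) = 2913 N·s/m, so ζ = c/c_c = 936/2913 = 0.3213.
ω_d = ω_n√(1 − ζ²) = 14.42 × √(1 − 0.103) = 13.65 rad/s.
f_d = ω_d/(2π) = 2.173 Hz.

2.17 Hz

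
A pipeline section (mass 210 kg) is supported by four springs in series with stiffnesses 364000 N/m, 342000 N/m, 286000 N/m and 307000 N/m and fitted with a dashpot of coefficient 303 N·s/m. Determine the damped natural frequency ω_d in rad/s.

Series springs: 1/k_eq = 1/364000 + 1/342000 + 1/286000 + 1/307000 = 1.243×10^-5, so k_eq = 80480 N/m.
ω_n = √(k_eq/m) = √(80480/210) = 19.58 rad/s.
Critical damping c_c = 2√(k_eq·m) = 2√(80480 × 210) = 8222 N·s/m, so ζ = c/c_c = 303/8222 = 0.03685.
ω_d = ω_n√(1 − ζ²) = 19.58 × √(1 − 0.00136) = 19.56 rad/s.

19.6 rad/s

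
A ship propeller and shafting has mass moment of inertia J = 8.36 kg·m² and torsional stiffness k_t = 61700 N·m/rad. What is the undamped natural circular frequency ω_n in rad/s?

ω_n = √(k_t/J) = √(61700/8.36) = √7380 = 85.91 rad/s.

85.9 rad/s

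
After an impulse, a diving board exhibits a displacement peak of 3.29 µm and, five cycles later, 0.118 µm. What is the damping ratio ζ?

0.105

Logarithmic decrement δ = (1/n)·ln(x₀/x_n) = (1/5)·ln(3.29/0.118) = (1/5)·ln(27.88) = 0.6656.
ζ = δ/√(4π² + δ²) = 0.6656/√(39.48 + 0.443) = 0.6656/6.318 = 0.1053.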